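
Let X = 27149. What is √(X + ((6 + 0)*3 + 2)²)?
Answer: 3*√3061 ≈ 165.98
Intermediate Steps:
√(X + ((6 + 0)*3 + 2)²) = √(27149 + ((6 + 0)*3 + 2)²) = √(27149 + (6*3 + 2)²) = √(27149 + (18 + 2)²) = √(27149 + 20²) = √(27149 + 400) = √27549 = 3*√3061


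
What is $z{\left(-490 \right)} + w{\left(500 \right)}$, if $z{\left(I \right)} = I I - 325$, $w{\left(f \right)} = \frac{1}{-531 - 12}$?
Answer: $\frac{130197824}{543} \approx 2.3978 \cdot 10^{5}$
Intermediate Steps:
$w{\left(f \right)} = - \frac{1}{543}$ ($w{\left(f \right)} = \frac{1}{-531 + \left(-76 + 64\right)} = \frac{1}{-531 - 12} = \frac{1}{-543} = - \frac{1}{543}$)
$z{\left(I \right)} = -325 + I^{2}$ ($z{\left(I \right)} = I^{2} - 325 = -325 + I^{2}$)
$z{\left(-490 \right)} + w{\left(500 \right)} = \left(-325 + \left(-490\right)^{2}\right) - \frac{1}{543} = \left(-325 + 240100\right) - \frac{1}{543} = 239775 - \frac{1}{543} = \frac{130197824}{543}$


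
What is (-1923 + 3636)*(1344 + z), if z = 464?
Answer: 3097104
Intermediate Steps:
(-1923 + 3636)*(1344 + z) = (-1923 + 3636)*(1344 + 464) = 1713*1808 = 3097104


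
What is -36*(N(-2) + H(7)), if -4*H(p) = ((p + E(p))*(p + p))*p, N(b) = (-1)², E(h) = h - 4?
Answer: 8784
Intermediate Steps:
E(h) = -4 + h
N(b) = 1
H(p) = -p²*(-4 + 2*p)/2 (H(p) = -(p + (-4 + p))*(p + p)*p/4 = -(-4 + 2*p)*(2*p)*p/4 = -2*p*(-4 + 2*p)*p/4 = -p²*(-4 + 2*p)/2)
-36*(N(-2) + H(7)) = -36*(1 + 7²*(2 - 1*7)) = -36*(1 + 49*(2 - 7)) = -36*(1 + 49*(-5)) = -36*(1 - 245) = -36*(-244) = 8784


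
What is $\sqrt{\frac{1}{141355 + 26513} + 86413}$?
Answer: $\frac{\sqrt{67641373012555}}{27978} \approx 293.96$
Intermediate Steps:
$\sqrt{\frac{1}{141355 + 26513} + 86413} = \sqrt{\frac{1}{167868} + 86413} = \sqrt{\frac{14505977485}{167868}} = \frac{\sqrt{67641373012555}}{27978}$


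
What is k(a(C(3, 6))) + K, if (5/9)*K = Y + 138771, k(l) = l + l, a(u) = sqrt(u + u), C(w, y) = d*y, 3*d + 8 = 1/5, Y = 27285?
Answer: 1494504/5 + 4*I*sqrt(195)/5 ≈ 2.989e+5 + 11.171*I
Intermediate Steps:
d = -13/5 (d = -8/3 + (1/3)/5 = -8/3 + (1/3)*(1/5) = -8/3 + 1/15 = -13/5 ≈ -2.6000)
C(w, y) = -13*y/5
a(u) = sqrt(2)*sqrt(u) (a(u) = sqrt(2*u) = sqrt(2)*sqrt(u))
k(l) = 2*l
K = 1494504/5 (K = 9*(27285 + 138771)/5 = (9/5)*166056 = 1494504/5 ≈ 2.9890e+5)
k(a(C(3, 6))) + K = 2*(sqrt(2)*sqrt(-13/5*6)) + 1494504/5 = 2*(sqrt(2)*sqrt(-78/5)) + 1494504/5 = 2*(sqrt(2)*(I*sqrt(390)/5)) + 1494504/5 = 2*(2*I*sqrt(195)/5) + 1494504/5 = 4*I*sqrt(195)/5 + 1494504/5 = 1494504/5 + 4*I*sqrt(195)/5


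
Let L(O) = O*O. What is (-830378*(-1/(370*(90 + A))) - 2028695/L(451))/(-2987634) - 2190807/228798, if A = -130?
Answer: -182440625921530234807/19053319963810189200 ≈ -9.5753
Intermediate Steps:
L(O) = O²
(-830378*(-1/(370*(90 + A))) - 2028695/L(451))/(-2987634) - 2190807/228798 = (-830378*(-1/(370*(90 - 130))) - 2028695/(451²))/(-2987634) - 2190807/228798 = (-830378/((-40*(-370))) - 2028695/203401)*(-1/2987634) - 2190807*1/228798 = (-830378/14800 - 2028695*1/203401)*(-1/2987634) - 81141/8474 = (-830378*1/14800 - 2028695/203401)*(-1/2987634) - 81141/8474 = (-415189/7400 - 2028695/203401)*(-1/2987634) - 81141/8474 = -99462200789/1505167400*(-1/2987634) - 81141/8474 = 99462200789/4496889299931600 - 81141/8474 = -182440625921530234807/19053319963810189200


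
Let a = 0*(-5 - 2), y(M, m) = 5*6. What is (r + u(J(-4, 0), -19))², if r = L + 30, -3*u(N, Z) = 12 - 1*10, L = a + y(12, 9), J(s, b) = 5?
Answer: 31684/9 ≈ 3520.4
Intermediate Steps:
y(M, m) = 30
a = 0 (a = 0*(-7) = 0)
L = 30 (L = 0 + 30 = 30)
u(N, Z) = -⅔ (u(N, Z) = -(12 - 1*10)/3 = -(12 - 10)/3 = -⅓*2 = -⅔)
r = 60 (r = 30 + 30 = 60)
(r + u(J(-4, 0), -19))² = (60 - ⅔)² = (178/3)² = 31684/9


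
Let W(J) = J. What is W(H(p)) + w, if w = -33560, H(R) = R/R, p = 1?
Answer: -33559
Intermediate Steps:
H(R) = 1
W(H(p)) + w = 1 - 33560 = -33559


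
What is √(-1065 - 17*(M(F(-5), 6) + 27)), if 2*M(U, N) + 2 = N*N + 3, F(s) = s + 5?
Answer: I*√7354/2 ≈ 42.878*I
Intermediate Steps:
F(s) = 5 + s
M(U, N) = ½ + N²/2 (M(U, N) = -1 + (N*N + 3)/2 = -1 + (N² + 3)/2 = -1 + (3 + N²)/2 = -1 + (3/2 + N²/2) = ½ + N²/2)
√(-1065 - 17*(M(F(-5), 6) + 27)) = √(-1065 - 17*((½ + (½)*6²) + 27)) = √(-1065 - 17*((½ + (½)*36) + 27)) = √(-1065 - 17*((½ + 18) + 27)) = √(-1065 - 17*(37/2 + 27)) = √(-1065 - 17*91/2) = √(-1065 - 1547/2) = √(-3677/2) = I*√7354/2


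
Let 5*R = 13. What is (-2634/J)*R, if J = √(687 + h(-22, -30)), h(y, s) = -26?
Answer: -34242*√661/3305 ≈ -266.37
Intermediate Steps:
J = √661 (J = √(687 - 26) = √661 ≈ 25.710)
R = 13/5 (R = (⅕)*13 = 13/5 ≈ 2.6000)
(-2634/J)*R = -2634*√661/661*(13/5) = -34242*√661/3305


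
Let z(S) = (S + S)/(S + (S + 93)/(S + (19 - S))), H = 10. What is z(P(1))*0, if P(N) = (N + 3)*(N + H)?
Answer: 0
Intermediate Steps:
P(N) = (3 + N)*(10 + N) (P(N) = (N + 3)*(N + 10) = (3 + N)*(10 + N))
z(S) = 2*S/(93/19 + 20*S/19) (z(S) = (2*S)/(S + (93 + S)/19) = (2*S)/(S + (93 + S)*(1/19)) = (2*S)/(S + (93/19 + S/19)) = (2*S)/(93/19 + 20*S/19) = 2*S/(93/19 + 20*S/19))
z(P(1))*0 = (38*(30 + 1**2 + 13*1)/(93 + 20*(30 + 1**2 + 13*1)))*0 = (38*(30 + 1 + 13)/(93 + 20*(30 + 1 + 13)))*0 = (38*44/(93 + 20*44))*0 = (38*44/(93 + 880))*0 = (38*44/973)*0 = (38*44*(1/973))*0 = (1672/973)*0 = 0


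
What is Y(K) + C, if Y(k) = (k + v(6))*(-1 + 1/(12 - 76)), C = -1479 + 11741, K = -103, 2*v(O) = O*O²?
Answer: 656443/64 ≈ 10257.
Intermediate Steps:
v(O) = O³/2 (v(O) = (O*O²)/2 = O³/2)
C = 10262
Y(k) = -1755/16 - 65*k/64 (Y(k) = (k + (½)*6³)*(-1 + 1/(12 - 76)) = (k + (½)*216)*(-1 + 1/(-64)) = (k + 108)*(-1 - 1/64) = (108 + k)*(-65/64) = -1755/16 - 65*k/64)
Y(K) + C = (-1755/16 - 65/64*(-103)) + 10262 = (-1755/16 + 6695/64) + 10262 = -325/64 + 10262 = 656443/64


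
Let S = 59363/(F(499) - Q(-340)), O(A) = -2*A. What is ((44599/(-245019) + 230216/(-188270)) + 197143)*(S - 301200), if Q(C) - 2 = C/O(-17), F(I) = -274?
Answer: -2720712339423104503271/45785475435 ≈ -5.9423e+10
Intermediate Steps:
Q(C) = 2 + C/34 (Q(C) = 2 + C/((-2*(-17))) = 2 + C/34)
S = -59363/266 (S = 59363/(-274 - (2 + (1/34)*(-340))) = 59363/(-274 - (2 - 10)) = 59363/(-274 - 1*(-8)) = 59363/(-274 + 8) = 59363/(-266) = 59363*(-1/266) = -59363/266 ≈ -223.17)
((44599/(-245019) + 230216/(-188270)) + 197143)*(S - 301200) = ((44599/(-245019) + 230216/(-188270)) + 197143)*(-59363/266 - 301200) = ((44599*(-1/245019) + 230216*(-1/188270)) + 197143)*(-80178563/266) = ((-44599/245019 - 115108/94135) + 197143)*(-80178563/266) = (-483611551/344251695 + 197143)*(-80178563/266) = (67866328295834/344251695)*(-80178563/266) = -2720712339423104503271/45785475435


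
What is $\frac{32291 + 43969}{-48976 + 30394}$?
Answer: $- \frac{12710}{3097} \approx -4.104$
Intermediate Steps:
$\frac{32291 + 43969}{-48976 + 30394} = \frac{76260}{-18582} = 76260 \left(- \frac{1}{18582}\right) = - \frac{12710}{3097}$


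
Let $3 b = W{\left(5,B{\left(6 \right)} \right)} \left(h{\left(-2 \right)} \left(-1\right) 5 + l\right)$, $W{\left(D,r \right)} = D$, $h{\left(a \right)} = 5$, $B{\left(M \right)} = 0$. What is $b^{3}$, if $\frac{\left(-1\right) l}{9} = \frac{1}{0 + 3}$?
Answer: $- \frac{2744000}{27} \approx -1.0163 \cdot 10^{5}$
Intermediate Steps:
$l = -3$ ($l = - \frac{9}{0 + 3} = - \frac{9}{3} = \left(-9\right) \frac{1}{3} = -3$)
$b = - \frac{140}{3}$ ($b = \frac{5 \left(5 \left(-1\right) 5 - 3\right)}{3} = \frac{5 \left(\left(-5\right) 5 - 3\right)}{3} = \frac{5 \left(-25 - 3\right)}{3} = \frac{5 \left(-28\right)}{3} = \frac{1}{3} \left(-140\right) = - \frac{140}{3} \approx -46.667$)
$b^{3} = \left(- \frac{140}{3}\right)^{3} = - \frac{2744000}{27}$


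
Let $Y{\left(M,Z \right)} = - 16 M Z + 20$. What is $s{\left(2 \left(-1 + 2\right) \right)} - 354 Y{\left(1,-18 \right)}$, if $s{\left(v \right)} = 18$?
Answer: $-109014$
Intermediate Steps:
$Y{\left(M,Z \right)} = 20 - 16 M Z$ ($Y{\left(M,Z \right)} = - 16 M Z + 20 = 20 - 16 M Z$)
$s{\left(2 \left(-1 + 2\right) \right)} - 354 Y{\left(1,-18 \right)} = 18 - 354 \left(20 - 16 \left(-18\right)\right) = 18 - 354 \left(20 + 288\right) = 18 - 109032 = -109014$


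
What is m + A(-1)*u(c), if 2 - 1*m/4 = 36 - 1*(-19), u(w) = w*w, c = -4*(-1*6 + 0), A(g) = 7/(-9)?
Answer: -660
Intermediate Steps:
A(g) = -7/9 (A(g) = 7*(-⅑) = -7/9)
c = 24 (c = -4*(-6 + 0) = -4*(-6) = 24)
u(w) = w²
m = -212 (m = 8 - 4*(36 - 1*(-19)) = 8 - 4*(36 + 19) = 8 - 4*55 = 8 - 220 = -212)
m + A(-1)*u(c) = -212 - 7/9*24² = -212 - 7/9*576 = -212 - 448 = -660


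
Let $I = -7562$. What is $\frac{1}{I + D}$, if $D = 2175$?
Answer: $- \frac{1}{5387} \approx -0.00018563$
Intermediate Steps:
$\frac{1}{I + D} = \frac{1}{-7562 + 2175} = \frac{1}{-5387} = - \frac{1}{5387}$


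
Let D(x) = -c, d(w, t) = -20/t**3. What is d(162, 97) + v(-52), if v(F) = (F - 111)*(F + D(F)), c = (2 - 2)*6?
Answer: 7735816328/912673 ≈ 8476.0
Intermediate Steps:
d(w, t) = -20/t**3
c = 0 (c = 0*6 = 0)
D(x) = 0 (D(x) = -1*0 = 0)
v(F) = F*(-111 + F) (v(F) = (F - 111)*(F + 0) = (-111 + F)*F = F*(-111 + F))
d(162, 97) + v(-52) = -20/97**3 - 52*(-111 - 52) = -20*1/912673 - 52*(-163) = -20/912673 + 8476 = 7735816328/912673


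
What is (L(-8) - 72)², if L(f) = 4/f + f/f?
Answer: 20449/4 ≈ 5112.3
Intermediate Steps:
L(f) = 1 + 4/f (L(f) = 4/f + 1 = 1 + 4/f)
(L(-8) - 72)² = ((4 - 8)/(-8) - 72)² = (-⅛*(-4) - 72)² = (½ - 72)² = (-143/2)² = 20449/4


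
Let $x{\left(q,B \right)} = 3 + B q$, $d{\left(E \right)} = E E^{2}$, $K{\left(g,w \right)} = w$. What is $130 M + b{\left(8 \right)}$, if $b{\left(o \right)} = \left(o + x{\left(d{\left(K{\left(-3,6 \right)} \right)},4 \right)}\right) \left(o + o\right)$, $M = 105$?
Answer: $27650$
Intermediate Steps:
$d{\left(E \right)} = E^{3}$
$b{\left(o \right)} = 2 o \left(867 + o\right)$ ($b{\left(o \right)} = \left(o + \left(3 + 4 \cdot 6^{3}\right)\right) \left(o + o\right) = \left(o + \left(3 + 4 \cdot 216\right)\right) 2 o = \left(o + \left(3 + 864\right)\right) 2 o = \left(o + 867\right) 2 o = \left(867 + o\right) 2 o = 2 o \left(867 + o\right)$)
$130 M + b{\left(8 \right)} = 130 \cdot 105 + 2 \cdot 8 \left(867 + 8\right) = 13650 + 2 \cdot 8 \cdot 875 = 13650 + 14000 = 27650$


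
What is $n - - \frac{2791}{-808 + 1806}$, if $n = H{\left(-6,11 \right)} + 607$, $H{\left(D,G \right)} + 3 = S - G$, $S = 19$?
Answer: $\frac{613567}{998} \approx 614.8$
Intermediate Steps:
$H{\left(D,G \right)} = 16 - G$ ($H{\left(D,G \right)} = -3 - \left(-19 + G\right) = 16 - G$)
$n = 612$ ($n = \left(16 - 11\right) + 607 = 5 + 607 = 612$)
$n - - \frac{2791}{-808 + 1806} = 612 - - \frac{2791}{-808 + 1806} = 612 - - \frac{2791}{998} = 612 + \frac{2791}{998} = \frac{613567}{998}$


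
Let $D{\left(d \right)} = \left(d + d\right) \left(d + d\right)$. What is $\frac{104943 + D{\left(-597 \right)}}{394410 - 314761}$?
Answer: $\frac{1530579}{79649} \approx 19.217$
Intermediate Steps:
$D{\left(d \right)} = 4 d^{2}$ ($D{\left(d \right)} = 2 d 2 d = 4 d^{2}$)
$\frac{104943 + D{\left(-597 \right)}}{394410 - 314761} = \frac{104943 + 4 \left(-597\right)^{2}}{394410 - 314761} = \frac{104943 + 4 \cdot 356409}{79649} = \left(104943 + 1425636\right) \frac{1}{79649} = 1530579 \cdot \frac{1}{79649} = \frac{1530579}{79649}$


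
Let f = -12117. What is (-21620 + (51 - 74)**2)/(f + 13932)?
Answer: -21091/1815 ≈ -11.620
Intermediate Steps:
(-21620 + (51 - 74)**2)/(f + 13932) = (-21620 + (51 - 74)**2)/(-12117 + 13932) = (-21620 + (-23)**2)/1815 = (-21620 + 529)*(1/1815) = -21091*1/1815 = -21091/1815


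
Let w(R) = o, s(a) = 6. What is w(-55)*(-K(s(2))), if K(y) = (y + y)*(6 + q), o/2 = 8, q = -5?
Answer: -192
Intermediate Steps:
o = 16 (o = 2*8 = 16)
w(R) = 16
K(y) = 2*y (K(y) = (y + y)*(6 - 5) = (2*y)*1 = 2*y)
w(-55)*(-K(s(2))) = 16*(-2*6) = 16*(-1*12) = 16*(-12) = -192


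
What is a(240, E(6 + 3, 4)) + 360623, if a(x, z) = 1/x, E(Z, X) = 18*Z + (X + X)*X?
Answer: 86549521/240 ≈ 3.6062e+5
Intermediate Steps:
E(Z, X) = 2*X² + 18*Z (E(Z, X) = 18*Z + (2*X)*X = 18*Z + 2*X² = 2*X² + 18*Z)
a(240, E(6 + 3, 4)) + 360623 = 1/240 + 360623 = 86549521/240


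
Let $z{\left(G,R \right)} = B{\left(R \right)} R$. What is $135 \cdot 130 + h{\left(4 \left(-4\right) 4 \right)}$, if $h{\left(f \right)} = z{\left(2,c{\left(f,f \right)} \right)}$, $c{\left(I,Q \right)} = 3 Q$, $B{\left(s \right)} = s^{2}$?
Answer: $-7060338$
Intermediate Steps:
$z{\left(G,R \right)} = R^{3}$ ($z{\left(G,R \right)} = R^{2} R = R^{3}$)
$h{\left(f \right)} = 27 f^{3}$ ($h{\left(f \right)} = \left(3 f\right)^{3} = 27 f^{3}$)
$135 \cdot 130 + h{\left(4 \left(-4\right) 4 \right)} = 135 \cdot 130 + 27 \left(4 \left(-4\right) 4\right)^{3} = 17550 + 27 \left(\left(-16\right) 4\right)^{3} = 17550 + 27 \left(-64\right)^{3} = 17550 + 27 \left(-262144\right) = 17550 - 7077888 = -7060338$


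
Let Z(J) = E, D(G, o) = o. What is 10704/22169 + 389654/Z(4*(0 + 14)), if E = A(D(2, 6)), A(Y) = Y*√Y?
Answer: 10704/22169 + 194827*√6/18 ≈ 26513.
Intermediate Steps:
A(Y) = Y^(3/2)
E = 6*√6 (E = 6^(3/2) = 6*√6 ≈ 14.697)
Z(J) = 6*√6
10704/22169 + 389654/Z(4*(0 + 14)) = 10704/22169 + 389654/((6*√6)) = 10704*(1/22169) + 389654*(√6/36) = 10704/22169 + 194827*√6/18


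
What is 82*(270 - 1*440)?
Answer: -13940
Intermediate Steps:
82*(270 - 1*440) = 82*(270 - 440) = 82*(-170) = -13940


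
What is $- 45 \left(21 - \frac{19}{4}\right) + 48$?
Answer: $- \frac{2733}{4} \approx -683.25$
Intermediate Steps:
$- 45 \left(21 - \frac{19}{4}\right) + 48 = \left(-45\right) \frac{65}{4} + 48 = - \frac{2925}{4} + 48 = - \frac{2733}{4}$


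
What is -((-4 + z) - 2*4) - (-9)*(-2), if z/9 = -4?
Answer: 30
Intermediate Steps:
z = -36 (z = 9*(-4) = -36)
-((-4 + z) - 2*4) - (-9)*(-2) = -((-4 - 36) - 2*4) - (-9)*(-2) = -(-40 - 8) - 9*2 = -1*(-48) - 18 = 48 - 18 = 30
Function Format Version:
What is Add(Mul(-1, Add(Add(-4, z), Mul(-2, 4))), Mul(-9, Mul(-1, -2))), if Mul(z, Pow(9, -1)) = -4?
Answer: 30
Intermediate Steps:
z = -36 (z = Mul(9, -4) = -36)
Add(Mul(-1, Add(Add(-4, z), Mul(-2, 4))), Mul(-9, Mul(-1, -2))) = Add(Mul(-1, Add(Add(-4, -36), Mul(-2, 4))), Mul(-9, Mul(-1, -2))) = Add(Mul(-1, Add(-40, -8)), Mul(-9, 2)) = Add(Mul(-1, -48), -18) = Add(48, -18) = 30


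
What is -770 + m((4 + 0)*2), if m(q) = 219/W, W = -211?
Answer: -162689/211 ≈ -771.04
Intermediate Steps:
m(q) = -219/211 (m(q) = 219/(-211) = 219*(-1/211) = -219/211)
-770 + m((4 + 0)*2) = -770 - 219/211 = -162689/211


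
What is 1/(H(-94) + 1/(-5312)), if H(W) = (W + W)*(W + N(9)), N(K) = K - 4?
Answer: 5312/88880383 ≈ 5.9766e-5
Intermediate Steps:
N(K) = -4 + K
H(W) = 2*W*(5 + W) (H(W) = (W + W)*(W + (-4 + 9)) = (2*W)*(W + 5) = (2*W)*(5 + W) = 2*W*(5 + W))
1/(H(-94) + 1/(-5312)) = 1/(2*(-94)*(5 - 94) + 1/(-5312)) = 1/(2*(-94)*(-89) - 1/5312) = 1/(16732 - 1/5312) = 1/(88880383/5312) = 5312/88880383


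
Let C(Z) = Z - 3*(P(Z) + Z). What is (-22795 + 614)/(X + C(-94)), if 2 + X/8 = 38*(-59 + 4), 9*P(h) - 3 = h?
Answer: 66543/49553 ≈ 1.3429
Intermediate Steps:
P(h) = ⅓ + h/9
C(Z) = -1 - 7*Z/3 (C(Z) = Z - 3*((⅓ + Z/9) + Z) = Z - 3*(⅓ + 10*Z/9) = Z + (-1 - 10*Z/3) = -1 - 7*Z/3)
X = -16736 (X = -16 + 8*(38*(-59 + 4)) = -16 + 8*(38*(-55)) = -16 + 8*(-2090) = -16 - 16720 = -16736)
(-22795 + 614)/(X + C(-94)) = (-22795 + 614)/(-16736 + (-1 - 7/3*(-94))) = -22181/(-16736 + (-1 + 658/3)) = -22181/(-16736 + 655/3) = -22181/(-49553/3) = -22181*(-3/49553) = 66543/49553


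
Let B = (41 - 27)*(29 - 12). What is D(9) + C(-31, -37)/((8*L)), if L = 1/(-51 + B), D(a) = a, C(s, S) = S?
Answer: -6847/8 ≈ -855.88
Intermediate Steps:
B = 238 (B = 14*17 = 238)
L = 1/187 (L = 1/(-51 + 238) = 1/187 ≈ 0.0053476)
D(9) + C(-31, -37)/((8*L)) = 9 - 37/(8*(1/187)) = 9 - 37/8/187 = 9 - 37*187/8 = 9 - 6919/8 = -6847/8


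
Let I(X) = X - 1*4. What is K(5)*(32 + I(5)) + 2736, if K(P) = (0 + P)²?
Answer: 3561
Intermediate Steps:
K(P) = P²
I(X) = -4 + X (I(X) = X - 4 = -4 + X)
K(5)*(32 + I(5)) + 2736 = 5²*(32 + (-4 + 5)) + 2736 = 25*(32 + 1) + 2736 = 25*33 + 2736 = 825 + 2736 = 3561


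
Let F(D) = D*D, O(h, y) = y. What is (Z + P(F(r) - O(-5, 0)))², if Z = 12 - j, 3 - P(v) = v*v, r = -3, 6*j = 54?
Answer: 5625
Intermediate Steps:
j = 9 (j = (⅙)*54 = 9)
F(D) = D²
P(v) = 3 - v² (P(v) = 3 - v*v = 3 - v²)
Z = 3 (Z = 12 - 1*9 = 12 - 9 = 3)
(Z + P(F(r) - O(-5, 0)))² = (3 + (3 - ((-3)² - 1*0)²))² = (3 + (3 - (9 + 0)²))² = (3 + (3 - 1*9²))² = (3 + (3 - 1*81))² = (3 + (3 - 81))² = (3 - 78)² = (-75)² = 5625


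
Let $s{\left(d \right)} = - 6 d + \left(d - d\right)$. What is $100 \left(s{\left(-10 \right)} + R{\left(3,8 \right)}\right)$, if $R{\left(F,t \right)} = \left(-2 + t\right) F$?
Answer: $7800$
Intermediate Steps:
$s{\left(d \right)} = - 6 d$ ($s{\left(d \right)} = - 6 d + 0 = - 6 d$)
$R{\left(F,t \right)} = F \left(-2 + t\right)$
$100 \left(s{\left(-10 \right)} + R{\left(3,8 \right)}\right) = 100 \left(\left(-6\right) \left(-10\right) + 3 \left(-2 + 8\right)\right) = 100 \left(60 + 3 \cdot 6\right) = 100 \left(60 + 18\right) = 100 \cdot 78 = 7800$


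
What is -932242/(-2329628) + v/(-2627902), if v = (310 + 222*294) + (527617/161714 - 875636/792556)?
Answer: 2628648445762912874713/7005760685959980978292 ≈ 0.37521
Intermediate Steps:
v = 2101309596286925/32041850246 (v = (310 + 65268) + (527617*(1/161714) - 875636*1/792556) = 65578 + (527617/161714 - 218909/198139) = 65578 + 69140854737/32041850246 = 2101309596286925/32041850246 ≈ 65580.)
-932242/(-2329628) + v/(-2627902) = -932242/(-2329628) + (2101309596286925/32041850246)/(-2627902) = -932242*(-1/2329628) + (2101309596286925/32041850246)*(-1/2627902) = 466121/1164814 - 2101309596286925/84202842345163892 = 2628648445762912874713/7005760685959980978292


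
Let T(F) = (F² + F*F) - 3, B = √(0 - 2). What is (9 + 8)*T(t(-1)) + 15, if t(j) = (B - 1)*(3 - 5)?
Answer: -172 - 272*I*√2 ≈ -172.0 - 384.67*I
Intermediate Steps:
B = I*√2 (B = √(-2) = I*√2 ≈ 1.4142*I)
t(j) = 2 - 2*I*√2 (t(j) = (I*√2 - 1)*(3 - 5) = (-1 + I*√2)*(-2) = 2 - 2*I*√2)
T(F) = -3 + 2*F² (T(F) = (F² + F²) - 3 = 2*F² - 3 = -3 + 2*F²)
(9 + 8)*T(t(-1)) + 15 = (9 + 8)*(-3 + 2*(2 - 2*I*√2)²) + 15 = 17*(-3 + 2*(2 - 2*I*√2)²) + 15 = (-51 + 34*(2 - 2*I*√2)²) + 15 = -36 + 34*(2 - 2*I*√2)²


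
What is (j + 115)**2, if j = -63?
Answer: 2704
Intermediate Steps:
(j + 115)**2 = (-63 + 115)**2 = 52**2 = 2704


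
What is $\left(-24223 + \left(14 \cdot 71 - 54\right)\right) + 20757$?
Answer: $-2526$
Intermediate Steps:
$\left(-24223 + \left(14 \cdot 71 - 54\right)\right) + 20757 = \left(-24223 + \left(994 - 54\right)\right) + 20757 = \left(-24223 + 940\right) + 20757 = -23283 + 20757 = -2526$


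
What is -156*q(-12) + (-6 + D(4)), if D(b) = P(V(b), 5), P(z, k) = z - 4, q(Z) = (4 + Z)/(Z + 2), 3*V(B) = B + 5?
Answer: -659/5 ≈ -131.80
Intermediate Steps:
V(B) = 5/3 + B/3 (V(B) = (B + 5)/3 = (5 + B)/3 = 5/3 + B/3)
q(Z) = (4 + Z)/(2 + Z)
P(z, k) = -4 + z
D(b) = -7/3 + b/3 (D(b) = -4 + (5/3 + b/3) = -7/3 + b/3)
-156*q(-12) + (-6 + D(4)) = -156*(4 - 12)/(2 - 12) + (-6 + (-7/3 + (⅓)*4)) = -156*(-8)/(-10) + (-6 + (-7/3 + 4/3)) = -(-78)*(-8)/5 + (-6 - 1) = -156*⅘ - 7 = -624/5 - 7 = -659/5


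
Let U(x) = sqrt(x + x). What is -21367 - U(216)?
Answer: -21367 - 12*sqrt(3) ≈ -21388.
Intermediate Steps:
U(x) = sqrt(2)*sqrt(x) (U(x) = sqrt(2*x) = sqrt(2)*sqrt(x))
-21367 - U(216) = -21367 - sqrt(2)*sqrt(216) = -21367 - sqrt(2)*6*sqrt(6) = -21367 - 12*sqrt(3)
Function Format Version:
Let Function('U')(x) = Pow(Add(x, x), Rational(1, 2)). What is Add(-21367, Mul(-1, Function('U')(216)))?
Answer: Add(-21367, Mul(-12, Pow(3, Rational(1, 2)))) ≈ -21388.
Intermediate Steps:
Function('U')(x) = Mul(Pow(2, Rational(1, 2)), Pow(x, Rational(1, 2))) (Function('U')(x) = Pow(Mul(2, x), Rational(1, 2)) = Mul(Pow(2, Rational(1, 2)), Pow(x, Rational(1, 2))))
Add(-21367, Mul(-1, Function('U')(216))) = Add(-21367, Mul(-1, Mul(Pow(2, Rational(1, 2)), Pow(216, Rational(1, 2))))) = Add(-21367, Mul(-1, Mul(Pow(2, Rational(1, 2)), Mul(6, Pow(6, Rational(1, 2)))))) = Add(-21367, Mul(-1, Mul(12, Pow(3, Rational(1, 2))))) = Add(-21367, Mul(-12, Pow(3, Rational(1, 2))))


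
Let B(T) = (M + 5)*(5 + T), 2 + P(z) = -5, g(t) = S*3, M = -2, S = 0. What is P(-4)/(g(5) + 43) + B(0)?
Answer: 638/43 ≈ 14.837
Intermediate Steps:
g(t) = 0 (g(t) = 0*3 = 0)
P(z) = -7 (P(z) = -2 - 5 = -7)
B(T) = 15 + 3*T (B(T) = (-2 + 5)*(5 + T) = 3*(5 + T) = 15 + 3*T)
P(-4)/(g(5) + 43) + B(0) = -7/(0 + 43) + (15 + 3*0) = -7/43 + (15 + 0) = -7*1/43 + 15 = -7/43 + 15 = 638/43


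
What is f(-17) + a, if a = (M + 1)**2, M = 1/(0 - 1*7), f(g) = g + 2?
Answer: -699/49 ≈ -14.265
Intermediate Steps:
f(g) = 2 + g
M = -1/7 (M = 1/(0 - 7) = 1/(-7) = -1/7 ≈ -0.14286)
a = 36/49 (a = (-1/7 + 1)**2 = (6/7)**2 = 36/49 ≈ 0.73469)
f(-17) + a = (2 - 17) + 36/49 = -15 + 36/49 = -699/49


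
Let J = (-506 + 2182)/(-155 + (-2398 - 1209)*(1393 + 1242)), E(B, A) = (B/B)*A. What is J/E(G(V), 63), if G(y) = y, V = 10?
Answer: -419/149697450 ≈ -2.7990e-6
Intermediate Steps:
E(B, A) = A (E(B, A) = 1*A = A)
J = -419/2376150 (J = 1676/(-155 - 3607*2635) = 1676/(-155 - 9504445) = 1676/(-9504600) = 1676*(-1/9504600) = -419/2376150 ≈ -0.00017634)
J/E(G(V), 63) = -419/2376150/63 = -419/2376150*1/63 = -419/149697450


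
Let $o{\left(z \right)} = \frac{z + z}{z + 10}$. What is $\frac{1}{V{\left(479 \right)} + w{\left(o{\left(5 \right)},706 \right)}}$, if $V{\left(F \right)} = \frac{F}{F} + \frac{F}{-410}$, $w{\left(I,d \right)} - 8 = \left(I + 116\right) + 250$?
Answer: $\frac{1230}{460633} \approx 0.0026702$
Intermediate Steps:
$o{\left(z \right)} = \frac{2 z}{10 + z}$
$w{\left(I,d \right)} = 374 + I$ ($w{\left(I,d \right)} = 8 + \left(\left(I + 116\right) + 250\right) = 8 + \left(\left(116 + I\right) + 250\right) = 8 + \left(366 + I\right) = 374 + I$)
$V{\left(F \right)} = 1 - \frac{F}{410}$ ($V{\left(F \right)} = 1 + F \left(- \frac{1}{410}\right) = 1 - \frac{F}{410}$)
$\frac{1}{V{\left(479 \right)} + w{\left(o{\left(5 \right)},706 \right)}} = \frac{1}{\left(1 - \frac{479}{410}\right) + \left(374 + 2 \cdot 5 \frac{1}{10 + 5}\right)} = \frac{1}{\left(1 - \frac{479}{410}\right) + \left(374 + 2 \cdot 5 \cdot \frac{1}{15}\right)} = \frac{1}{- \frac{69}{410} + \left(374 + 2 \cdot 5 \cdot \frac{1}{15}\right)} = \frac{1}{- \frac{69}{410} + \left(374 + \frac{2}{3}\right)} = \frac{1}{- \frac{69}{410} + \frac{1124}{3}} = \frac{1}{\frac{460633}{1230}} = \frac{1230}{460633}$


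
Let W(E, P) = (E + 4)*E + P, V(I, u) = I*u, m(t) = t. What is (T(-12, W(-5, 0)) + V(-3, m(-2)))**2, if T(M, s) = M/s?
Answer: 324/25 ≈ 12.960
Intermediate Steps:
W(E, P) = P + E*(4 + E) (W(E, P) = (4 + E)*E + P = E*(4 + E) + P = P + E*(4 + E))
(T(-12, W(-5, 0)) + V(-3, m(-2)))**2 = (-12/(0 + (-5)**2 + 4*(-5)) - 3*(-2))**2 = (-12/(0 + 25 - 20) + 6)**2 = (-12/5 + 6)**2 = (18/5)**2 = 324/25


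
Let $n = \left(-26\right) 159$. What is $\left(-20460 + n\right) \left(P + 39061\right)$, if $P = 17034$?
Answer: $-1379600430$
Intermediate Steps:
$n = -4134$
$\left(-20460 + n\right) \left(P + 39061\right) = \left(-20460 - 4134\right) \left(17034 + 39061\right) = \left(-24594\right) 56095 = -1379600430$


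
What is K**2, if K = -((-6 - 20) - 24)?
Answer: 2500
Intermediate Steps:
K = 50 (K = -(-26 - 24) = -1*(-50) = 50)
K**2 = 50**2 = 2500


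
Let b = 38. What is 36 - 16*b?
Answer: -572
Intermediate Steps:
36 - 16*b = 36 - 16*38 = 36 - 608 = -572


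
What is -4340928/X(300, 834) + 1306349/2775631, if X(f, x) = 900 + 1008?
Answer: -1003860150973/441325329 ≈ -2274.6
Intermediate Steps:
X(f, x) = 1908
-4340928/X(300, 834) + 1306349/2775631 = -4340928/1908 + 1306349/2775631 = -4340928*1/1908 + 1306349*(1/2775631) = -361744/159 + 1306349/2775631 = -1003860150973/441325329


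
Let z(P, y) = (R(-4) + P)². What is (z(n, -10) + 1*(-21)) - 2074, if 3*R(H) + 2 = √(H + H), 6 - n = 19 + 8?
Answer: -14638/9 - 260*I*√2/9 ≈ -1626.4 - 40.855*I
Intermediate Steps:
n = -21 (n = 6 - (19 + 8) = 6 - 1*27 = 6 - 27 = -21)
R(H) = -⅔ + √2*√H/3 (R(H) = -⅔ + √(H + H)/3 = -⅔ + √(2*H)/3 = -⅔ + (√2*√H)/3 = -⅔ + √2*√H/3)
z(P, y) = (-⅔ + P + 2*I*√2/3)² (z(P, y) = ((-⅔ + √2*√(-4)/3) + P)² = ((-⅔ + √2*(2*I)/3) + P)² = ((-⅔ + 2*I*√2/3) + P)² = (-⅔ + P + 2*I*√2/3)²)
(z(n, -10) + 1*(-21)) - 2074 = ((-2 + 3*(-21) + 2*I*√2)²/9 + 1*(-21)) - 2074 = ((-2 - 63 + 2*I*√2)²/9 - 21) - 2074 = ((-65 + 2*I*√2)²/9 - 21) - 2074 = (-21 + (-65 + 2*I*√2)²/9) - 2074 = -2095 + (-65 + 2*I*√2)²/9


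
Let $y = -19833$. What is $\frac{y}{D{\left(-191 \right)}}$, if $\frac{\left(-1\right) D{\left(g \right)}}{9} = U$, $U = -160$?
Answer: $- \frac{6611}{480} \approx -13.773$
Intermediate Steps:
$D{\left(g \right)} = 1440$ ($D{\left(g \right)} = \left(-9\right) \left(-160\right) = 1440$)
$\frac{y}{D{\left(-191 \right)}} = - \frac{19833}{1440} = \left(-19833\right) \frac{1}{1440} = - \frac{6611}{480}$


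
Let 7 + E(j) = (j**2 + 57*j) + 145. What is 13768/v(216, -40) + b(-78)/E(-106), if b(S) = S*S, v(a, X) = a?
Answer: 2335160/35991 ≈ 64.882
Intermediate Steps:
E(j) = 138 + j**2 + 57*j (E(j) = -7 + ((j**2 + 57*j) + 145) = -7 + (145 + j**2 + 57*j) = 138 + j**2 + 57*j)
b(S) = S**2
13768/v(216, -40) + b(-78)/E(-106) = 13768/216 + (-78)**2/(138 + (-106)**2 + 57*(-106)) = 13768*(1/216) + 6084/(138 + 11236 - 6042) = 1721/27 + 6084/5332 = 1721/27 + 6084*(1/5332) = 1721/27 + 1521/1333 = 2335160/35991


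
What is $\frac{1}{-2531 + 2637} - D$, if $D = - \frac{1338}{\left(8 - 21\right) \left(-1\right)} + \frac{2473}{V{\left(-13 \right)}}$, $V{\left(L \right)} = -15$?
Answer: $\frac{5535409}{20670} \approx 267.8$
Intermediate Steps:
$D = - \frac{52219}{195}$ ($D = - \frac{1338}{\left(8 - 21\right) \left(-1\right)} + \frac{2473}{-15} = - \frac{1338}{\left(-13\right) \left(-1\right)} + 2473 \left(- \frac{1}{15}\right) = - \frac{1338}{13} - \frac{2473}{15} = - \frac{52219}{195} \approx -267.79$)
$\frac{1}{-2531 + 2637} - D = \frac{1}{-2531 + 2637} - - \frac{52219}{195} = \frac{1}{106} + \frac{52219}{195} = \frac{5535409}{20670}$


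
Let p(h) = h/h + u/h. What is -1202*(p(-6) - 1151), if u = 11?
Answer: 4153511/3 ≈ 1.3845e+6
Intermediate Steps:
p(h) = 1 + 11/h (p(h) = h/h + 11/h = 1 + 11/h)
-1202*(p(-6) - 1151) = -1202*((11 - 6)/(-6) - 1151) = -1202*(-⅙*5 - 1151) = -1202*(-⅚ - 1151) = -1202*(-6911/6) = 4153511/3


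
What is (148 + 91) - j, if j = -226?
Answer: 465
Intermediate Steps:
(148 + 91) - j = (148 + 91) - 1*(-226) = 239 + 226 = 465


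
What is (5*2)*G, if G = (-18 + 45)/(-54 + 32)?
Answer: -135/11 ≈ -12.273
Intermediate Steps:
G = -27/22 (G = 27/(-22) = 27*(-1/22) = -27/22 ≈ -1.2273)
(5*2)*G = (5*2)*(-27/22) = 10*(-27/22) = -135/11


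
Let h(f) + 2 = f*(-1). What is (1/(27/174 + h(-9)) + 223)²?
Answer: 8575315609/172225 ≈ 49791.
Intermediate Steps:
h(f) = -2 - f (h(f) = -2 + f*(-1) = -2 - f)
(1/(27/174 + h(-9)) + 223)² = (1/(27/174 + (-2 - 1*(-9))) + 223)² = (1/(27*(1/174) + (-2 + 9)) + 223)² = (1/(9/58 + 7) + 223)² = (1/(415/58) + 223)² = (58/415 + 223)² = (92603/415)² = 8575315609/172225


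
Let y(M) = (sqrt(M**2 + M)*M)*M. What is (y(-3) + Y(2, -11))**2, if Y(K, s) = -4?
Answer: 502 - 72*sqrt(6) ≈ 325.64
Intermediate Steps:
y(M) = M**2*sqrt(M + M**2) (y(M) = (sqrt(M + M**2)*M)*M = (M*sqrt(M + M**2))*M = M**2*sqrt(M + M**2))
(y(-3) + Y(2, -11))**2 = ((-3)**2*sqrt(-3*(1 - 3)) - 4)**2 = (9*sqrt(-3*(-2)) - 4)**2 = (9*sqrt(6) - 4)**2 = (-4 + 9*sqrt(6))**2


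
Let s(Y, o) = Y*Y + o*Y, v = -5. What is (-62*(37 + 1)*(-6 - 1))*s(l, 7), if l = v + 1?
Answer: -197904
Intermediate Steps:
l = -4 (l = -5 + 1 = -4)
s(Y, o) = Y² + Y*o
(-62*(37 + 1)*(-6 - 1))*s(l, 7) = (-62*(37 + 1)*(-6 - 1))*(-4*(-4 + 7)) = (-2356*(-7))*(-4*3) = -62*(-266)*(-12) = 16492*(-12) = -197904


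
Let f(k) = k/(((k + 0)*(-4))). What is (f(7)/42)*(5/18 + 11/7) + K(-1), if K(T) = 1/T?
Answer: -21401/21168 ≈ -1.0110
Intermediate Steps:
f(k) = -1/4 (f(k) = k/((k*(-4))) = k/((-4*k)) = k*(-1/(4*k)) = -1/4)
(f(7)/42)*(5/18 + 11/7) + K(-1) = (-1/4/42)*(5/18 + 11/7) + 1/(-1) = (-1/4*1/42)*(5*(1/18) + 11*(1/7)) - 1 = -(5/18 + 11/7)/168 - 1 = -1/168*233/126 - 1 = -233/21168 - 1 = -21401/21168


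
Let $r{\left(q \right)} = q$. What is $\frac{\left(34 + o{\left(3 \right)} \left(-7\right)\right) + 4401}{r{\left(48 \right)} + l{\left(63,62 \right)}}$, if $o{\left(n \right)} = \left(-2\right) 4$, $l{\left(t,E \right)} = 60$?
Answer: $\frac{499}{12} \approx 41.583$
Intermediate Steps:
$o{\left(n \right)} = -8$
$\frac{\left(34 + o{\left(3 \right)} \left(-7\right)\right) + 4401}{r{\left(48 \right)} + l{\left(63,62 \right)}} = \frac{\left(34 - -56\right) + 4401}{48 + 60} = \frac{\left(34 + 56\right) + 4401}{108} = \left(90 + 4401\right) \frac{1}{108} = 4491 \cdot \frac{1}{108} = \frac{499}{12}$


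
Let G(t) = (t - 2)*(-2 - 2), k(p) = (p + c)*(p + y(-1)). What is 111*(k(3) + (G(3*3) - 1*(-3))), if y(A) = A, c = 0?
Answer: -2109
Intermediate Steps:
k(p) = p*(-1 + p) (k(p) = (p + 0)*(p - 1) = p*(-1 + p))
G(t) = 8 - 4*t (G(t) = (-2 + t)*(-4) = 8 - 4*t)
111*(k(3) + (G(3*3) - 1*(-3))) = 111*(3*(-1 + 3) + ((8 - 12*3) - 1*(-3))) = 111*(3*2 + ((8 - 4*9) + 3)) = 111*(6 + ((8 - 36) + 3)) = 111*(6 + (-28 + 3)) = 111*(6 - 25) = 111*(-19) = -2109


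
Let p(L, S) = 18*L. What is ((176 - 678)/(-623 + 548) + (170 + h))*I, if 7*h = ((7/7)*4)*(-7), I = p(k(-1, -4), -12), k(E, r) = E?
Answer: -77712/25 ≈ -3108.5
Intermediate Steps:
I = -18 (I = 18*(-1) = -18)
h = -4 (h = (((7/7)*4)*(-7))/7 = (((7*(⅐))*4)*(-7))/7 = ((1*4)*(-7))/7 = (4*(-7))/7 = (⅐)*(-28) = -4)
((176 - 678)/(-623 + 548) + (170 + h))*I = ((176 - 678)/(-623 + 548) + (170 - 4))*(-18) = (-502/(-75) + 166)*(-18) = (-502*(-1/75) + 166)*(-18) = (502/75 + 166)*(-18) = (12952/75)*(-18) = -77712/25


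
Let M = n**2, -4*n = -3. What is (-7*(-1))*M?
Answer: 63/16 ≈ 3.9375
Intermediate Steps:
n = 3/4 (n = -1/4*(-3) = 3/4 ≈ 0.75000)
M = 9/16 (M = (3/4)**2 = 9/16 ≈ 0.56250)
(-7*(-1))*M = -7*(-1)*(9/16) = 7*(9/16) = 63/16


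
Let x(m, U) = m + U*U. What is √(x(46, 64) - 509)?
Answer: √3633 ≈ 60.274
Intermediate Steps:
x(m, U) = m + U²
√(x(46, 64) - 509) = √((46 + 64²) - 509) = √((46 + 4096) - 509) = √(4142 - 509) = √3633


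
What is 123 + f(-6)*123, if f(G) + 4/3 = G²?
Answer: 4387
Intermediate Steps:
f(G) = -4/3 + G²
123 + f(-6)*123 = 123 + (-4/3 + (-6)²)*123 = 123 + (-4/3 + 36)*123 = 123 + (104/3)*123 = 123 + 4264 = 4387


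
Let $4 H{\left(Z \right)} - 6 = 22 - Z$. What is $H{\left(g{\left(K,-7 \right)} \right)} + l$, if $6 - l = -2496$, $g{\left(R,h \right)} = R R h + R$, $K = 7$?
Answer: $2593$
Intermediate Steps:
$g{\left(R,h \right)} = R + h R^{2}$ ($g{\left(R,h \right)} = R^{2} h + R = h R^{2} + R = R + h R^{2}$)
$H{\left(Z \right)} = 7 - \frac{Z}{4}$ ($H{\left(Z \right)} = \frac{3}{2} + \frac{22 - Z}{4} = \frac{3}{2} - \left(- \frac{11}{2} + \frac{Z}{4}\right) = 7 - \frac{Z}{4}$)
$l = 2502$ ($l = 6 - -2496 = 6 + 2496 = 2502$)
$H{\left(g{\left(K,-7 \right)} \right)} + l = \left(7 - \frac{7 \left(1 + 7 \left(-7\right)\right)}{4}\right) + 2502 = \left(7 - \frac{7 \left(1 - 49\right)}{4}\right) + 2502 = \left(7 - \frac{7 \left(-48\right)}{4}\right) + 2502 = \left(7 - -84\right) + 2502 = \left(7 + 84\right) + 2502 = 91 + 2502 = 2593$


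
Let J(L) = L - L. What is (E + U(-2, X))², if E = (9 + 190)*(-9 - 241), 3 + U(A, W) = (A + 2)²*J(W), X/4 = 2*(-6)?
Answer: 2475361009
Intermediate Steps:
X = -48 (X = 4*(2*(-6)) = 4*(-12) = -48)
J(L) = 0
U(A, W) = -3 (U(A, W) = -3 + (A + 2)²*0 = -3 + (2 + A)²*0 = -3 + 0 = -3)
E = -49750 (E = 199*(-250) = -49750)
(E + U(-2, X))² = (-49750 - 3)² = (-49753)² = 2475361009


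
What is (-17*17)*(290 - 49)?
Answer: -69649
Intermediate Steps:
(-17*17)*(290 - 49) = -289*241 = -69649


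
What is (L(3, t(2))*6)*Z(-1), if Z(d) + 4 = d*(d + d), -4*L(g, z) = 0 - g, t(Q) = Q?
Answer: -9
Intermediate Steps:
L(g, z) = g/4 (L(g, z) = -(0 - g)/4 = -(-1)*g/4 = g/4)
Z(d) = -4 + 2*d**2 (Z(d) = -4 + d*(d + d) = -4 + d*(2*d) = -4 + 2*d**2)
(L(3, t(2))*6)*Z(-1) = (((1/4)*3)*6)*(-4 + 2*(-1)**2) = ((3/4)*6)*(-4 + 2*1) = 9*(-4 + 2)/2 = (9/2)*(-2) = -9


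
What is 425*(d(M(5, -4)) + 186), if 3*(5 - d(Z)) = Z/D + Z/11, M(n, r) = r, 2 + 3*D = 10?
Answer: 5374975/66 ≈ 81439.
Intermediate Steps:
D = 8/3 (D = -⅔ + (⅓)*10 = -⅔ + 10/3 = 8/3 ≈ 2.6667)
d(Z) = 5 - 41*Z/264 (d(Z) = 5 - (Z/(8/3) + Z/11)/3 = 5 - (Z*(3/8) + Z*(1/11))/3 = 5 - (3*Z/8 + Z/11)/3 = 5 - 41*Z/264)
425*(d(M(5, -4)) + 186) = 425*((5 - 41/264*(-4)) + 186) = 425*((5 + 41/66) + 186) = 425*(371/66 + 186) = 425*(12647/66) = 5374975/66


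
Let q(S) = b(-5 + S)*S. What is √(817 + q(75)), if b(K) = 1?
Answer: 2*√223 ≈ 29.866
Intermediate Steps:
q(S) = S (q(S) = 1*S = S)
√(817 + q(75)) = √(817 + 75) = √892 = 2*√223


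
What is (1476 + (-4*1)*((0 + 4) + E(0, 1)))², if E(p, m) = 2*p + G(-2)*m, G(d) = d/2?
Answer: 2143296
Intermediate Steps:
G(d) = d/2 (G(d) = d*(½) = d/2)
E(p, m) = -m + 2*p (E(p, m) = 2*p + ((½)*(-2))*m = 2*p - m = -m + 2*p)
(1476 + (-4*1)*((0 + 4) + E(0, 1)))² = (1476 + (-4*1)*((0 + 4) + (-1*1 + 2*0)))² = (1476 - 4*(4 + (-1 + 0)))² = (1476 - 4*(4 - 1))² = (1476 - 4*3)² = (1476 - 12)² = 1464² = 2143296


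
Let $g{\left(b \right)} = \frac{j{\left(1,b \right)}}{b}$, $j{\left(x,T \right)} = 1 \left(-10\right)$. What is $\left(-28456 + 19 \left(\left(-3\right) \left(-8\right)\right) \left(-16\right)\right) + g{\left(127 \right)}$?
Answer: $- \frac{4540514}{127} \approx -35752.0$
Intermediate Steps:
$j{\left(x,T \right)} = -10$
$g{\left(b \right)} = - \frac{10}{b}$
$\left(-28456 + 19 \left(\left(-3\right) \left(-8\right)\right) \left(-16\right)\right) + g{\left(127 \right)} = \left(-28456 + 19 \left(\left(-3\right) \left(-8\right)\right) \left(-16\right)\right) - \frac{10}{127} = \left(-28456 + 19 \cdot 24 \left(-16\right)\right) - \frac{10}{127} = \left(-28456 + 456 \left(-16\right)\right) - \frac{10}{127} = \left(-28456 - 7296\right) - \frac{10}{127} = -35752 - \frac{10}{127} = - \frac{4540514}{127}$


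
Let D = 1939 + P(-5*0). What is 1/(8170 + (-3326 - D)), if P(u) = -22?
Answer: 1/2927 ≈ 0.00034165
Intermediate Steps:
D = 1917 (D = 1939 - 22 = 1917)
1/(8170 + (-3326 - D)) = 1/(8170 + (-3326 - 1*1917)) = 1/(8170 + (-3326 - 1917)) = 1/(8170 - 5243) = 1/2927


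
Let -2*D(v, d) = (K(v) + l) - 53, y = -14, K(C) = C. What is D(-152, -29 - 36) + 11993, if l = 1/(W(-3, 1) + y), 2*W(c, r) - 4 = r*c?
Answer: 653159/54 ≈ 12096.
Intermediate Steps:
W(c, r) = 2 + c*r/2 (W(c, r) = 2 + (r*c)/2 = 2 + (c*r)/2 = 2 + c*r/2)
l = -2/27 (l = 1/((2 + (½)*(-3)*1) - 14) = 1/((2 - 3/2) - 14) = 1/(½ - 14) = 1/(-27/2) = -2/27 ≈ -0.074074)
D(v, d) = 1433/54 - v/2 (D(v, d) = -((v - 2/27) - 53)/2 = -((-2/27 + v) - 53)/2 = -(-1433/27 + v)/2 = 1433/54 - v/2)
D(-152, -29 - 36) + 11993 = (1433/54 - ½*(-152)) + 11993 = (1433/54 + 76) + 11993 = 5537/54 + 11993 = 653159/54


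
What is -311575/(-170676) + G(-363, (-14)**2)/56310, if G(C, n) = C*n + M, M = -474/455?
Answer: 37236609871/66256035300 ≈ 0.56201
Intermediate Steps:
M = -474/455 (M = -474*1/455 = -474/455 ≈ -1.0418)
G(C, n) = -474/455 + C*n (G(C, n) = C*n - 474/455 = -474/455 + C*n)
-311575/(-170676) + G(-363, (-14)**2)/56310 = -311575/(-170676) + (-474/455 - 363*(-14)**2)/56310 = -311575*(-1/170676) + (-474/455 - 363*196)*(1/56310) = 28325/15516 + (-474/455 - 71148)*(1/56310) = 28325/15516 - 32372814/455*1/56310 = 28325/15516 - 5395469/4270175 = 37236609871/66256035300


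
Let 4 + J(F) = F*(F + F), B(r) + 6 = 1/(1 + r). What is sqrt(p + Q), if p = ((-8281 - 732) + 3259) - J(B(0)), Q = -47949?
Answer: I*sqrt(53749) ≈ 231.84*I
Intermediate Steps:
B(r) = -6 + 1/(1 + r)
J(F) = -4 + 2*F**2 (J(F) = -4 + F*(F + F) = -4 + F*(2*F) = -4 + 2*F**2)
p = -5800 (p = ((-8281 - 732) + 3259) - (-4 + 2*((-5 - 6*0)/(1 + 0))**2) = (-9013 + 3259) - (-4 + 2*((-5 + 0)/1)**2) = -5754 - (-4 + 2*(1*(-5))**2) = -5754 - (-4 + 2*(-5)**2) = -5754 - (-4 + 2*25) = -5754 - (-4 + 50) = -5754 - 1*46 = -5754 - 46 = -5800)
sqrt(p + Q) = sqrt(-5800 - 47949) = sqrt(-53749) = I*sqrt(53749)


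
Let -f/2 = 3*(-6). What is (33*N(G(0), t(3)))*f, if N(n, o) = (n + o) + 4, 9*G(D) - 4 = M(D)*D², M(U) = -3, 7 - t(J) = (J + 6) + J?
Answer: -660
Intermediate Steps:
t(J) = 1 - 2*J (t(J) = 7 - ((J + 6) + J) = 7 - ((6 + J) + J) = 7 - (6 + 2*J) = 7 + (-6 - 2*J) = 1 - 2*J)
G(D) = 4/9 - D²/3 (G(D) = 4/9 + (-3*D²)/9 = 4/9 - D²/3)
N(n, o) = 4 + n + o
f = 36 (f = -6*(-6) = -2*(-18) = 36)
(33*N(G(0), t(3)))*f = (33*(4 + (4/9 - ⅓*0²) + (1 - 2*3)))*36 = (33*(4 + (4/9 - ⅓*0) + (1 - 6)))*36 = (33*(4 + (4/9 + 0) - 5))*36 = (33*(4 + 4/9 - 5))*36 = (33*(-5/9))*36 = -55/3*36 = -660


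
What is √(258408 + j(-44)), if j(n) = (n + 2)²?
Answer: 18*√803 ≈ 510.07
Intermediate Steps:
j(n) = (2 + n)²
√(258408 + j(-44)) = √(258408 + (2 - 44)²) = √(258408 + (-42)²) = √(258408 + 1764) = √260172 = 18*√803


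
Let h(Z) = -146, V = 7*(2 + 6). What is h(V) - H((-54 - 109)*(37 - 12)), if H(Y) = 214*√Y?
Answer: -146 - 1070*I*√163 ≈ -146.0 - 13661.0*I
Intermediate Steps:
V = 56 (V = 7*8 = 56)
h(V) - H((-54 - 109)*(37 - 12)) = -146 - 214*√((-54 - 109)*(37 - 12)) = -146 - 214*√(-163*25) = -146 - 214*√(-4075) = -146 - 214*5*I*√163 = -146 - 1070*I*√163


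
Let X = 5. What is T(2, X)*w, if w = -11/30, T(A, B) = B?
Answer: -11/6 ≈ -1.8333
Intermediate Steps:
w = -11/30 (w = -11*1/30 = -11/30 ≈ -0.36667)
T(2, X)*w = 5*(-11/30) = -11/6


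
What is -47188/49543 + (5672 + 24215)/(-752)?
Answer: -1516177017/37256336 ≈ -40.696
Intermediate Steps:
-47188/49543 + (5672 + 24215)/(-752) = -47188*1/49543 + 29887*(-1/752) = -47188/49543 - 29887/752 = -1516177017/37256336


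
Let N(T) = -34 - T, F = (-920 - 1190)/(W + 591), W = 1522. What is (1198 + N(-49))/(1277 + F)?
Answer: 2563069/2696191 ≈ 0.95063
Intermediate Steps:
F = -2110/2113 (F = (-920 - 1190)/(1522 + 591) = -2110/2113 ≈ -0.99858)
(1198 + N(-49))/(1277 + F) = (1198 + (-34 - 1*(-49)))/(1277 - 2110/2113) = (1198 + (-34 + 49))/(2696191/2113) = (1198 + 15)*(2113/2696191) = 1213*(2113/2696191) = 2563069/2696191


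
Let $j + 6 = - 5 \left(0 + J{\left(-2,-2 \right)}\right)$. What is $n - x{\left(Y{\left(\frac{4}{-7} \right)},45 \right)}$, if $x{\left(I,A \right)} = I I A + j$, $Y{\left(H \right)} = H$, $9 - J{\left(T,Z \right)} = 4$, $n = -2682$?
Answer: $- \frac{130619}{49} \approx -2665.7$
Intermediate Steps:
$J{\left(T,Z \right)} = 5$ ($J{\left(T,Z \right)} = 9 - 4 = 5$)
$j = -31$ ($j = -6 - 5 \left(0 + 5\right) = -6 - 25 = -31$)
$x{\left(I,A \right)} = -31 + A I^{2}$ ($x{\left(I,A \right)} = I I A - 31 = I^{2} A - 31 = A I^{2} - 31 = -31 + A I^{2}$)
$n - x{\left(Y{\left(\frac{4}{-7} \right)},45 \right)} = -2682 - \left(-31 + 45 \left(\frac{4}{-7}\right)^{2}\right) = -2682 - \left(-31 + 45 \left(4 \left(- \frac{1}{7}\right)\right)^{2}\right) = -2682 - \left(-31 + 45 \left(- \frac{4}{7}\right)^{2}\right) = -2682 - \left(-31 + 45 \cdot \frac{16}{49}\right) = -2682 - \left(-31 + \frac{720}{49}\right) = -2682 - - \frac{799}{49} = -2682 + \frac{799}{49} = - \frac{130619}{49}$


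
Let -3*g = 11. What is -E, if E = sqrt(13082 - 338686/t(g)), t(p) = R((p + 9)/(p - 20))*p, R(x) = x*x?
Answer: -sqrt(56746660190)/176 ≈ -1353.5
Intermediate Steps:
R(x) = x**2
g = -11/3 (g = -1/3*11 = -11/3 ≈ -3.6667)
t(p) = p*(9 + p)**2/(-20 + p)**2 (t(p) = ((p + 9)/(p - 20))**2*p = ((9 + p)/(-20 + p))**2*p = ((9 + p)**2/(-20 + p)**2)*p = p*(9 + p)**2/(-20 + p)**2)
E = sqrt(56746660190)/176 (E = sqrt(13082 - 338686*(-3*(-20 - 11/3)**2/(11*(9 - 11/3)**2))) = sqrt(13082 - 338686/((-11*(16/3)**2/(3*(-71/3)**2)))) = sqrt(13082 - 338686/((-11/3*9/5041*256/9))) = sqrt(13082 - 338686/(-2816/15123)) = sqrt(13082 - 338686*(-15123/2816)) = sqrt(13082 + 2560974189/1408) = sqrt(2579393645/1408) = sqrt(56746660190)/176 ≈ 1353.5)
-E = -sqrt(56746660190)/176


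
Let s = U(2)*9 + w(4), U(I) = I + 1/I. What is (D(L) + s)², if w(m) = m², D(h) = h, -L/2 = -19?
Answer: 23409/4 ≈ 5852.3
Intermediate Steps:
L = 38 (L = -2*(-19) = 38)
s = 77/2 (s = (2 + 1/2)*9 + 4² = (2 + ½)*9 + 16 = (5/2)*9 + 16 = 45/2 + 16 = 77/2 ≈ 38.500)
(D(L) + s)² = (38 + 77/2)² = (153/2)² = 23409/4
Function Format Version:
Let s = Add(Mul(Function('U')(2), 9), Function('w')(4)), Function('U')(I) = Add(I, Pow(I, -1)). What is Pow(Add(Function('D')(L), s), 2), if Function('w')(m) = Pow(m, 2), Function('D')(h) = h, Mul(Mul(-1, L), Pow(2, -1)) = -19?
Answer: Rational(23409, 4) ≈ 5852.3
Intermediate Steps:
L = 38 (L = Mul(-2, -19) = 38)
s = Rational(77, 2) (s = Add(Mul(Add(2, Pow(2, -1)), 9), Pow(4, 2)) = Add(Mul(Add(2, Rational(1, 2)), 9), 16) = Add(Mul(Rational(5, 2), 9), 16) = Add(Rational(45, 2), 16) = Rational(77, 2) ≈ 38.500)
Pow(Add(Function('D')(L), s), 2) = Pow(Add(38, Rational(77, 2)), 2) = Pow(Rational(153, 2), 2) = Rational(23409, 4)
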